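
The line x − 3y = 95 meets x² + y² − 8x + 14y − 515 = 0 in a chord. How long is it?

6√10

The distance from (4, −7) to the line is 70/√10, and r² = 580.
Chord = 2√(r² − d²) = 2·√(90) = 6√10.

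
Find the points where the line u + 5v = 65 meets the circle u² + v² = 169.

(0, 13) and (5, 12)

From the line, v = (65 − u)/5. Substituting:
26u² − 130u = 0  ⟹  u² − 5u = 0
u = 5 or u = 0, giving (5, 12) and (0, 13).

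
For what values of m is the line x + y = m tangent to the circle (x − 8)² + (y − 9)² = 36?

m = 17 ± 6√2

Tangency holds when the distance from the centre (8, 9) to the line equals the radius 6:
|1·8 + 1·9 − m| / √2 = 6
|m − (17)| = 6√2.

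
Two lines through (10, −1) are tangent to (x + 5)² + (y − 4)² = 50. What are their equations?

Write the tangent as mx − y + (−1 − m·(10)) = 0 and set its distance from the centre to 5√2:
[m·(−15) − (5)]² = 50(m² + 1)
7m² + 6m − 1 = 0, so m = 1/7 or m = −1.
Through (10, −1) these give x − 7y = 17 and x + y = 9.

x − 7y = 17 and x + y = 9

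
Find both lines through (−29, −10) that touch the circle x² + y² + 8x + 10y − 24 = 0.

4x − 7y = −46 and x + 8y = −109

Let a tangent through (−29, −10) have slope m. Its distance from (−4, −5) must equal √65:
[m·(25) − (5)]² = 65(m² + 1)
56m² − 25m − 4 = 0, so m = 4/7 or m = −1/8.
With m = 4/7: 4x − 7y = −46. With m = −1/8: x + 8y = −109.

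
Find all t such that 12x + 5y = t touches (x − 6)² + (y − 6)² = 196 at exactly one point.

t = −80 or t = 284

Tangency holds when the distance from the centre (6, 6) to the line equals the radius 14:
|12·6 + 5·6 − t| / √169 = 14
|t − (102)| = 14·13, so t = 284 or t = −80.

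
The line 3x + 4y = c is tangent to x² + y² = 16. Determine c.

c = −20 or c = 20

Tangency holds when the distance from the centre (0, 0) to the line equals the radius 4:
|3·0 + 4·0 − c| / √25 = 4
|c| = 4·5, so c = 20 or c = −20.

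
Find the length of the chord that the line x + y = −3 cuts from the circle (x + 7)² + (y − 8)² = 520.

32√2

Substitute y = −x − 3:
2x² + 36x − 350 = 0  ⟹  x² + 18x − 175 = 0
x = 7 or x = −25, giving (7, −10) and (−25, 22).
|(7, −10) − (−25, 22)| = √((32)² + (−32)²) = 32√2.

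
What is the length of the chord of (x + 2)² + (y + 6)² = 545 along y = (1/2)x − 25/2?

Express y = (−25 + x)/2 and substitute into the circle:
5x² − 10x − 1995 = 0  ⟹  x² − 2x − 399 = 0
x = 21 or x = −19, giving (21, −2) and (−19, −22).
|(21, −2) − (−19, −22)| = √((40)² + (20)²) = 20√5.

20√5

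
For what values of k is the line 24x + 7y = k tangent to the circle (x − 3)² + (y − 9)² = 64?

Tangency holds when the distance from the centre (3, 9) to the line equals the radius 8:
|24·3 + 7·9 − k| / √625 = 8
|k − (135)| = 8·25, so k = 335 or k = −65.

k = −65 or k = 335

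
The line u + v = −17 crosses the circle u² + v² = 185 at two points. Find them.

Substitute v = −u − 17:
2u² + 34u + 104 = 0  ⟹  u² + 17u + 52 = 0
u = −4 or u = −13, giving (−4, −13) and (−13, −4).

(−13, −4) and (−4, −13)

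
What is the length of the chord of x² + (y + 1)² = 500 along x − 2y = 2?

The distance from (0, −1) to the line is 0/√5, and r² = 500.
Chord = 2√(r² − d²) = 2·√(500) = 20√5.

20√5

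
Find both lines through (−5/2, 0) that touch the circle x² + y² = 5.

Let a tangent through (−5/2, 0) have slope m. Its distance from (0, 0) must equal √5:
[m·(5/2) − (0)]² = 5(m² + 1)
m² − 4 = 0, so m = 2 or m = −2.
Through (−5/2, 0) these give 2x − y = −5 and 2x + y = −5.

2x − y = −5 and 2x + y = −5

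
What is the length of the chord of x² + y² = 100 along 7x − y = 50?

10√2

Express y = 7x − 50 and substitute into the circle:
50x² − 700x + 2400 = 0  ⟹  x² − 14x + 48 = 0
x = 8 or x = 6, giving (8, 6) and (6, −8).
Chord length = distance between (8, 6) and (6, −8) = √200 = 10√2.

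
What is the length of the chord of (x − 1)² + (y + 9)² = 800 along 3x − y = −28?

16√10

Centre (1, −9), r² = 800. Perpendicular distance d from centre to line = |40| / √10 = 40/√10.
Chord = 2√(r² − d²) = 2·√(640) = 16√10.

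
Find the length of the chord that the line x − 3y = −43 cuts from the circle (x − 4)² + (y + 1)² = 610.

12√10

The distance from (4, −1) to the line is 50/√10, and r² = 610.
Chord = 2√(r² − d²) = 2·√(360) = 12√10.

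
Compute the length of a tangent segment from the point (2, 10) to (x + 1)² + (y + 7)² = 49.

With centre O = (−1, −7), |OP|² = 298 and r² = 49.
Power of the point: PT² = |PO|² − r² = 249, so PT = √249.

√249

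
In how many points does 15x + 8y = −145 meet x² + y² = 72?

0

d² = (15·0 + 8·0 − (−145))²/289 = 21025/289; r² = 72.
Since d² > r², the line lies outside the circle.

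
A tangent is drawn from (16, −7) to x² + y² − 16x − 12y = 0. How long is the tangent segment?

√133

The centre is (8, 6) and r = 10. The square of the distance from P to the centre is 64 + 169 = 233.
Power of the point: PT² = |PO|² − r² = 133, so PT = √133.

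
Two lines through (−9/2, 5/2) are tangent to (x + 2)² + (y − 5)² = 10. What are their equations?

Write the tangent as mx − y + (5/2 − m·(−9/2)) = 0 and set its distance from the centre to √10:
(5/2m − (5/2))² = 10(m² + 1)
3m² + 10m + 3 = 0, so m = −1/3 or m = −3.
Through (−9/2, 5/2) these give x + 3y = 3 and 3x + y = −11.

x + 3y = 3 and 3x + y = −11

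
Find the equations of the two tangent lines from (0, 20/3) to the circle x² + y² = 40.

x + 3y = 20 and x − 3y = −20

Let a tangent through (0, 20/3) have slope m. Its distance from (0, 0) must equal 2√10:
[m·(0) − (−20/3)]² = 40(m² + 1)
9m² − 1 = 0, so m = −1/3 or m = 1/3.
Through (0, 20/3) these give x + 3y = 20 and x − 3y = −20.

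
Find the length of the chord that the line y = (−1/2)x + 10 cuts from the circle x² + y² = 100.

4√5

Substitute y = (20 − x)/2:
5x² − 40x = 0  ⟹  x² − 8x = 0
x = 8 or x = 0, giving (8, 6) and (0, 10).
Chord length = distance between (8, 6) and (0, 10) = √80 = 4√5.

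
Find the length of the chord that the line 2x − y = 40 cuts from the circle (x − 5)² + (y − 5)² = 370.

10√5

Substitute y = 2x − 40:
5x² − 190x + 1680 = 0  ⟹  x² − 38x + 336 = 0
x = 24 or x = 14, giving (24, 8) and (14, −12).
Chord length = distance between (24, 8) and (14, −12) = √500 = 10√5.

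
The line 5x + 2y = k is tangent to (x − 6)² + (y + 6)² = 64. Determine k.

For a tangent, require d(centre, line) = r = 8.
|5·6 + 2·(−6) − k| / √29 = 8
|k − (18)| = 8√29.

k = 18 ± 8√29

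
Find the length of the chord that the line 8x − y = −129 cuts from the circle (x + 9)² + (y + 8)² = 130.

2√65

Express y = 8x + 129 and substitute into the circle:
65x² + 2210x + 18720 = 0  ⟹  x² + 34x + 288 = 0
x = −16 or x = −18, giving (−16, 1) and (−18, −15).
|(−16, 1) − (−18, −15)| = √((2)² + (16)²) = 2√65.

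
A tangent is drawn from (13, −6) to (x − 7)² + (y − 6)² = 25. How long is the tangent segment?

√155

The centre is (7, 6) and r = 5. The square of the distance from P to the centre is 36 + 144 = 180.
The tangent meets the radius at right angles, so tangent² = |PO|² − r² = 180 − 25 = 155.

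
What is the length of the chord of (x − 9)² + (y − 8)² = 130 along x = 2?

The line gives x = 2. Substituting into the circle:
y² − 16y − 17 = 0
y = 17 or y = −1, giving (2, 17) and (2, −1).
Chord length = distance between (2, 17) and (2, −1) = √324 = 18.

18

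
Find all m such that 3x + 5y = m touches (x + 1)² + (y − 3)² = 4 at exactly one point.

The line touches the circle iff its distance from (−1, 3) is 2:
|3·(−1) + 5·3 − m| / √34 = 2
|m − (12)| = 2√34.

m = 12 ± 2√34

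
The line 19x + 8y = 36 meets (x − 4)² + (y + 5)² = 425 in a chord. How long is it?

Centre (4, −5), r² = 425. Perpendicular distance d from centre to line = |0| / √425 = 0/√425.
Chord = 2√(r² − d²) = 2·√(425) = 10√17.

10√17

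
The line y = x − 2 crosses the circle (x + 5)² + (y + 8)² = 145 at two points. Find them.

(−14, −16) and (3, 1)

Substitute y = x − 2:
2x² + 22x − 84 = 0  ⟹  x² + 11x − 42 = 0
x = 3 or x = −14, giving (3, 1) and (−14, −16).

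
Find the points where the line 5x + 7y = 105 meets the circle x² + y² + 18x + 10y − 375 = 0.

Express y = (105 − 5x)/7 and substitute into the circle:
74x² − 518x = 0  ⟹  x² − 7x = 0
x = 7 or x = 0, giving (7, 10) and (0, 15).

(0, 15) and (7, 10)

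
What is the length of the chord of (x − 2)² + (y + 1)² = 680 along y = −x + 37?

8√2

Centre (2, −1), r² = 680. Perpendicular distance d from centre to line = |−36| / √2 = 36/√2.
Chord = 2√(r² − d²) = 2·√(32) = 8√2.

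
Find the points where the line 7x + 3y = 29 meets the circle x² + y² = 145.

(−1, 12) and (8, −9)

From the line, y = (29 − 7x)/3. Substituting:
58x² − 406x − 464 = 0  ⟹  x² − 7x − 8 = 0
x = 8 or x = −1, giving (8, −9) and (−1, 12).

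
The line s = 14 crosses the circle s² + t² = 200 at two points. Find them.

(14, −2) and (14, 2)

The line gives s = 14. Substituting into the circle:
t² − 4 = 0
t = 2 or t = −2, giving (14, 2) and (14, −2).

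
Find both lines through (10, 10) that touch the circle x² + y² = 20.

A line y − (10) = m(x − (10)) is tangent when its distance from (0, 0) is 2√5:
(−10m − (−10))² = 20(m² + 1)
2m² − 5m + 2 = 0, so m = 2 or m = 1/2.
With m = 2: 2x − y = 10. With m = 1/2: x − 2y = −10.

2x − y = 10 and x − 2y = −10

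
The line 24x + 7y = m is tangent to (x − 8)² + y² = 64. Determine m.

The line touches the circle iff its distance from (8, 0) is 8:
|24·8 + 7·0 − m| / √625 = 8
|m − (192)| = 8·25, so m = 392 or m = −8.

m = −8 or m = 392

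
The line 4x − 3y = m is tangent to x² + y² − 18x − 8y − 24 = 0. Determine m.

m = −31 or m = 79

The line touches the circle iff its distance from (9, 4) is 11:
|4·9 − 3·4 − m| / √25 = 11
|m − (24)| = 11·5, so m = 79 or m = −31.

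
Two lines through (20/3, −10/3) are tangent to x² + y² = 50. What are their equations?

x − y = 10 and 7x − y = 50

A line y − (−10/3) = m(x − (20/3)) is tangent when its distance from (0, 0) is 5√2:
[m·(−20/3) − (10/3)]² = 50(m² + 1)
m² − 8m + 7 = 0, so m = 1 or m = 7.
Through (20/3, −10/3) these give x − y = 10 and 7x − y = 50.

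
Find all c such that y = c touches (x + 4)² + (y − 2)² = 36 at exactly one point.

The line touches the circle iff its distance from (−4, 2) is 6:
|0·(−4) + 1·2 − c| / √1 = 6
|c − (2)| = 6, so c = 8 or c = −4.

c = −4 or c = 8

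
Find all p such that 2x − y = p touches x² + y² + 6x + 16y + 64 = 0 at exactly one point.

p = 2 ± 3√5

The line touches the circle iff its distance from (−3, −8) is 3:
|2·(−3) − 1·(−8) − p| / √5 = 3
|p − (2)| = 3√5.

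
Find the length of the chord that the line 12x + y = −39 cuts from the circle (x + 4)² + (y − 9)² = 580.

4√145

The distance from (−4, 9) to the line is 0/√145, and r² = 580.
Chord = 2√(r² − d²) = 2·√(580) = 4√145.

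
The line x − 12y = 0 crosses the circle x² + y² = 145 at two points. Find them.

(−12, −1) and (12, 1)

Express y = (x)/12 and substitute into the circle:
145x² − 20880 = 0  ⟹  x² − 144 = 0
x = 12 or x = −12, giving (12, 1) and (−12, −1).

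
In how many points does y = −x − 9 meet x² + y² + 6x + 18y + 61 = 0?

d² = (1·(−3) + 1·(−9) − (−9))²/2 = 9/2; r² = 29.
Since d² < r², the line cuts the circle twice.

2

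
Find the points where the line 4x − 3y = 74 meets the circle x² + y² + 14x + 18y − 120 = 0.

(2, −22) and (8, −14)

From the line, y = (−74 + 4x)/3. Substituting:
25x² − 250x + 400 = 0  ⟹  x² − 10x + 16 = 0
x = 8 or x = 2, giving (8, −14) and (2, −22).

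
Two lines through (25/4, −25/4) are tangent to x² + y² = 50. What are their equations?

x − 7y = 50 and 7x − y = 50

A line y − (−25/4) = m(x − (25/4)) is tangent when its distance from (0, 0) is 5√2:
(−25/4m − (25/4))² = 50(m² + 1)
7m² − 50m + 7 = 0, so m = 1/7 or m = 7.
With m = 1/7: x − 7y = 50. With m = 7: 7x − y = 50.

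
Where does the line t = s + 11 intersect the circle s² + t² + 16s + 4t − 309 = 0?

(−24, −13) and (3, 14)

Substitute t = s + 11:
2s² + 42s − 144 = 0  ⟹  s² + 21s − 72 = 0
s = 3 or s = −24, giving (3, 14) and (−24, −13).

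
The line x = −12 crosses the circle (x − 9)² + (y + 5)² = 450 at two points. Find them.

The line gives x = −12. Substituting into the circle:
y² + 10y + 16 = 0
y = −2 or y = −8, giving (−12, −2) and (−12, −8).

(−12, −8) and (−12, −2)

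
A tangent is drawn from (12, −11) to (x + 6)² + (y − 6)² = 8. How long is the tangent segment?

11√5

With centre O = (−6, 6), |OP|² = 613 and r² = 8.
The tangent meets the radius at right angles, so tangent² = |PO|² − r² = 613 − 8 = 605.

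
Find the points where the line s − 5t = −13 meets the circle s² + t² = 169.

Substitute t = (13 + s)/5:
26s² + 26s − 4056 = 0  ⟹  s² + s − 156 = 0
s = 12 or s = −13, giving (12, 5) and (−13, 0).

(−13, 0) and (12, 5)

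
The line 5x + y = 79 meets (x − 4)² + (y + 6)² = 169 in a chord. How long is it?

From the line, y = −5x + 79. Substituting:
26x² − 858x + 7072 = 0  ⟹  x² − 33x + 272 = 0
x = 17 or x = 16, giving (17, −6) and (16, −1).
|(17, −6) − (16, −1)| = √((1)² + (−5)²) = √26.

√26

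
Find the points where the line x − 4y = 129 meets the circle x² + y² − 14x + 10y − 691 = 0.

From the line, y = (−129 + x)/4. Substituting:
17x² − 442x + 425 = 0  ⟹  x² − 26x + 25 = 0
x = 25 or x = 1, giving (25, −26) and (1, −32).

(1, −32) and (25, −26)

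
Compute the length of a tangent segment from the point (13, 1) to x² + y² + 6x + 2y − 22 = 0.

The centre is (−3, −1) and r = 4√2. The square of the distance from P to the centre is 256 + 4 = 260.
Power of the point: PT² = |PO|² − r² = 228, so PT = 2√57.

2√57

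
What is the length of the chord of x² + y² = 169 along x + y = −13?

13√2

The distance from (0, 0) to the line is 13/√2, and r² = 169.
Chord = 2√(r² − d²) = 2·√(169/2) = 13√2.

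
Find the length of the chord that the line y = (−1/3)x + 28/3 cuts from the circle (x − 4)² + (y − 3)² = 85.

5√10

Centre (4, 3), r² = 85. Perpendicular distance d from centre to line = |−15| / √10 = 15/√10.
Half the chord is √(r² − d²) = √(125/2), so the full chord is 5√10.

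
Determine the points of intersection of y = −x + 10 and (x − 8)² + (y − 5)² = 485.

From the line, y = −x + 10. Substituting:
2x² − 26x − 396 = 0  ⟹  x² − 13x − 198 = 0
x = 22 or x = −9, giving (22, −12) and (−9, 19).

(−9, 19) and (22, −12)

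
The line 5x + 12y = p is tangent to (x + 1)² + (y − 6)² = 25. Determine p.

For a tangent, require d(centre, line) = r = 5.
|5·(−1) + 12·6 − p| / √169 = 5
|p − (67)| = 5·13, so p = 132 or p = 2.

p = 2 or p = 132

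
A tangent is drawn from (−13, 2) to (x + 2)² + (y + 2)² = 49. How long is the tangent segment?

2√22

The centre is (−2, −2) and r = 7. The square of the distance from P to the centre is 121 + 16 = 137.
By the tangent–radius right angle, tangent length = √(|PO|² − r²) = √88 = 2√22.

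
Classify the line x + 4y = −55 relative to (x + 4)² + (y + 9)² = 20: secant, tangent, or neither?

secant

Substituting the line into the circle gives 17x² + 166x + 297 = 0.
Δ = 27556 − 20196 = 7360.
Two real roots: the line is a secant.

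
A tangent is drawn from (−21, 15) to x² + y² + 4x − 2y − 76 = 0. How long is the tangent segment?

2√119

Centre (−2, 1), r² = 81. |PO|² = (−19)² + (14)² = 557.
Power of the point: PT² = |PO|² − r² = 476, so PT = 2√119.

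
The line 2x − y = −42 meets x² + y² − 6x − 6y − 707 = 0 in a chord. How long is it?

16√5

Centre (3, 3), r² = 725. Perpendicular distance d from centre to line = |45| / √5 = 45/√5.
Chord = 2√(r² − d²) = 2·√(320) = 16√5.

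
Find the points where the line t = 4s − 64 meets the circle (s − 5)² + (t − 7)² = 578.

Substitute t = 4s − 64:
17s² − 578s + 4488 = 0  ⟹  s² − 34s + 264 = 0
s = 22 or s = 12, giving (22, 24) and (12, −16).

(12, −16) and (22, 24)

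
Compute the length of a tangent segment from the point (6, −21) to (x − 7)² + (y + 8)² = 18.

Centre (7, −8), r² = 18. |PO|² = (−1)² + (−13)² = 170.
The tangent meets the radius at right angles, so tangent² = |PO|² − r² = 170 − 18 = 152.

2√38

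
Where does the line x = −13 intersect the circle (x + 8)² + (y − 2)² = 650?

(−13, −23) and (−13, 27)

The line gives x = −13. Substituting into the circle:
y² − 4y − 621 = 0
y = 27 or y = −23, giving (−13, 27) and (−13, −23).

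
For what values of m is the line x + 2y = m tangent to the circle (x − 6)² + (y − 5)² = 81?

m = 16 ± 9√5

Tangency holds when the distance from the centre (6, 5) to the line equals the radius 9:
|1·6 + 2·5 − m| / √5 = 9
|m − (16)| = 9√5.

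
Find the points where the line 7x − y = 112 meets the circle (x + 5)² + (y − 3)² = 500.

From the line, y = 7x − 112. Substituting:
50x² − 1600x + 12750 = 0  ⟹  x² − 32x + 255 = 0
x = 17 or x = 15, giving (17, 7) and (15, −7).

(15, −7) and (17, 7)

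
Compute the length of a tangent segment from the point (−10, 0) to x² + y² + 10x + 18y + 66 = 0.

√66

With centre O = (−5, −9), |OP|² = 106 and r² = 40.
The tangent meets the radius at right angles, so tangent² = |PO|² − r² = 106 − 40 = 66.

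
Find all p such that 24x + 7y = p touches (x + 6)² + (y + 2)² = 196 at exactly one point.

p = −508 or p = 192

For a tangent, require d(centre, line) = r = 14.
|24·(−6) + 7·(−2) − p| / √625 = 14
|p − (−158)| = 14·25, so p = 192 or p = −508.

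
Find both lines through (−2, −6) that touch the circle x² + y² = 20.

2x + y = −10 and x − 2y = 10

Write the tangent as mx − y + (−6 − m·(−2)) = 0 and set its distance from the centre to 2√5:
[m·(2) − (6)]² = 20(m² + 1)
2m² + 3m − 2 = 0, so m = −2 or m = 1/2.
Through (−2, −6) these give 2x + y = −10 and x − 2y = 10.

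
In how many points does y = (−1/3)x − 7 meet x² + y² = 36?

0

d² = (1·0 + 3·0 − (−21))²/10 = 441/10; r² = 36.
Since d² > r², the line lies outside the circle.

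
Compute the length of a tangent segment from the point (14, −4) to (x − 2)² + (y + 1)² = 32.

With centre O = (2, −1), |OP|² = 153 and r² = 32.
By the tangent–radius right angle, tangent length = √(|PO|² − r²) = √121 = 11.

11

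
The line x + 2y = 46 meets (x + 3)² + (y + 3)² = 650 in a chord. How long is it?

From the line, y = (46 − x)/2. Substituting:
5x² − 80x + 140 = 0  ⟹  x² − 16x + 28 = 0
x = 14 or x = 2, giving (14, 16) and (2, 22).
Chord length = distance between (14, 16) and (2, 22) = √180 = 6√5.

6√5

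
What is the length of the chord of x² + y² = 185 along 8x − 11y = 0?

2√185

Express y = (8x)/11 and substitute into the circle:
185x² − 22385 = 0  ⟹  x² − 121 = 0
x = 11 or x = −11, giving (11, 8) and (−11, −8).
Chord length = distance between (11, 8) and (−11, −8) = √740 = 2√185.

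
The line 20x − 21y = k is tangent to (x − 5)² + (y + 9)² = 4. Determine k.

k = 231 or k = 347

Tangency holds when the distance from the centre (5, −9) to the line equals the radius 2:
|20·5 − 21·(−9) − k| / √841 = 2
|k − (289)| = 2·29, so k = 347 or k = 231.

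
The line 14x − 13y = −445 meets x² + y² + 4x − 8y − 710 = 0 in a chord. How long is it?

2√365

From the line, y = (445 + 14x)/13. Substituting:
365x² + 11680x + 31755 = 0  ⟹  x² + 32x + 87 = 0
x = −3 or x = −29, giving (−3, 31) and (−29, 3).
|(−3, 31) − (−29, 3)| = √((26)² + (28)²) = 2√365.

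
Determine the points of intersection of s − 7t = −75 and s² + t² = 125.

Substitute t = (75 + s)/7:
50s² + 150s − 500 = 0  ⟹  s² + 3s − 10 = 0
s = 2 or s = −5, giving (2, 11) and (−5, 10).

(−5, 10) and (2, 11)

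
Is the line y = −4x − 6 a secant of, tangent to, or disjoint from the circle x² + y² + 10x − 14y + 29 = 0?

secant

Substituting the line into the circle gives 17x² + 114x + 149 = 0.
Discriminant = (114)² − 4·17·(149) = 2864 > 0.
Two real roots: the line is a secant.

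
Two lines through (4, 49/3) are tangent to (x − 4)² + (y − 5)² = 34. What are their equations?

5x − 3y = −29 and 5x + 3y = 69

Write the tangent as mx − y + (49/3 − m·(4)) = 0 and set its distance from the centre to √34:
[m·(0) − (−34/3)]² = 34(m² + 1)
9m² − 25 = 0, so m = 5/3 or m = −5/3.
Through (4, 49/3) these give 5x − 3y = −29 and 5x + 3y = 69.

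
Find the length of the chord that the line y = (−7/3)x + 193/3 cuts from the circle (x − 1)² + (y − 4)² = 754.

4√58

Express y = (193 − 7x)/3 and substitute into the circle:
58x² − 2552x + 25984 = 0  ⟹  x² − 44x + 448 = 0
x = 28 or x = 16, giving (28, −1) and (16, 27).
|(28, −1) − (16, 27)| = √((12)² + (−28)²) = 4√58.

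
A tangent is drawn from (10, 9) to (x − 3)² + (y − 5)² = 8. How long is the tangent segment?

√57

The centre is (3, 5) and r = 2√2. The square of the distance from P to the centre is 49 + 16 = 65.
Power of the point: PT² = |PO|² − r² = 57, so PT = √57.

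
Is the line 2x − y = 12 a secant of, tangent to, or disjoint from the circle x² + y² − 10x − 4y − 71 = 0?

secant

d² = (2·5 − 1·2 − (12))²/5 = 16/5; r² = 100.
Since d² < r², the line cuts the circle twice.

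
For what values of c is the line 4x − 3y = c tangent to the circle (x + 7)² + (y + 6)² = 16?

c = −30 or c = 10

Tangency holds when the distance from the centre (−7, −6) to the line equals the radius 4:
|4·(−7) − 3·(−6) − c| / √25 = 4
|c − (−10)| = 4·5, so c = 10 or c = −30.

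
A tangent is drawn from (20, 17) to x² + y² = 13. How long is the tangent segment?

26

With centre O = (0, 0), |OP|² = 689 and r² = 13.
The tangent meets the radius at right angles, so tangent² = |PO|² − r² = 689 − 13 = 676.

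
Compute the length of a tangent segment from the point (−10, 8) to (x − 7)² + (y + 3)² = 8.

The centre is (7, −3) and r = 2√2. The square of the distance from P to the centre is 289 + 121 = 410.
Power of the point: PT² = |PO|² − r² = 402, so PT = √402.

√402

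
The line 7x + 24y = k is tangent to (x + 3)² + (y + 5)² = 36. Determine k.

k = −291 or k = 9

Tangency holds when the distance from the centre (−3, −5) to the line equals the radius 6:
|7·(−3) + 24·(−5) − k| / √625 = 6
|k − (−141)| = 6·25, so k = 9 or k = −291.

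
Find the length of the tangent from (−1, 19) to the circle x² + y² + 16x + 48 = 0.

√394

With centre O = (−8, 0), |OP|² = 410 and r² = 16.
The tangent meets the radius at right angles, so tangent² = |PO|² − r² = 410 − 16 = 394.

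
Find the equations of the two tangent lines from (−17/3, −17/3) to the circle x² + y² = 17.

4x − y = −17 and x − 4y = 17

Let a tangent through (−17/3, −17/3) have slope m. Its distance from (0, 0) must equal √17:
(17/3m − (17/3))² = 17(m² + 1)
4m² − 17m + 4 = 0, so m = 4 or m = 1/4.
With m = 4: 4x − y = −17. With m = 1/4: x − 4y = 17.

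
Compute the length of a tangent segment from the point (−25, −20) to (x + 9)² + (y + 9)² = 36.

√341

Centre (−9, −9), r² = 36. |PO|² = (−16)² + (−11)² = 377.
Power of the point: PT² = |PO|² − r² = 341, so PT = √341.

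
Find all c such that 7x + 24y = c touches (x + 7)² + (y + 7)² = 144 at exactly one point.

c = −517 or c = 83

Tangency holds when the distance from the centre (−7, −7) to the line equals the radius 12:
|7·(−7) + 24·(−7) − c| / √625 = 12
|c − (−217)| = 12·25, so c = 83 or c = −517.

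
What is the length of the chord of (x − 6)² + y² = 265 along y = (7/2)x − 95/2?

The distance from (6, 0) to the line is 53/√53, and r² = 265.
Half the chord is √(r² − d²) = √(212), so the full chord is 4√53.

4√53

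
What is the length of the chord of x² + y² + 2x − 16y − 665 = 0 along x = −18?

Centre (−1, 8), r² = 730. Perpendicular distance d from centre to line = |17| / √1 = 17.
Half the chord is √(r² − d²) = √(441), so the full chord is 42.

42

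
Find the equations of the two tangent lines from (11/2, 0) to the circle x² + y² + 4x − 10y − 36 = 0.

8x − y = 44 and 4x − 7y = 22

A line y − (0) = m(x − (11/2)) is tangent when its distance from (−2, 5) is √65:
[m·(−15/2) − (5)]² = 65(m² + 1)
7m² − 60m + 32 = 0, so m = 8 or m = 4/7.
With m = 8: 8x − y = 44. With m = 4/7: 4x − 7y = 22.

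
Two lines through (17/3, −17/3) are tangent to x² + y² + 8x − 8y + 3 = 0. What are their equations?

2x + 5y = −17 and 5x + 2y = 17

Write the tangent as mx − y + (−17/3 − m·(17/3)) = 0 and set its distance from the centre to √29:
(−29/3m − (29/3))² = 29(m² + 1)
10m² + 29m + 10 = 0, so m = −2/5 or m = −5/2.
Through (17/3, −17/3) these give 2x + 5y = −17 and 5x + 2y = 17.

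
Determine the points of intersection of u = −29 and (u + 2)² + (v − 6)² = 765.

The line gives u = −29. Substituting into the circle:
v² − 12v = 0
v = 12 or v = 0, giving (−29, 12) and (−29, 0).

(−29, 0) and (−29, 12)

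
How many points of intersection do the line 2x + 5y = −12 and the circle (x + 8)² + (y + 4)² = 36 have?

2

Substituting the line into the circle gives 29x² + 368x + 764 = 0.
Δ = 135424 − 88624 = 46800.
Two real roots: the line is a secant.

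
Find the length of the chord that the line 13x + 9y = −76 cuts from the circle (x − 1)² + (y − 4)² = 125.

Centre (1, 4), r² = 125. Perpendicular distance d from centre to line = |125| / √250 = 125/√250.
Half the chord is √(r² − d²) = √(125/2), so the full chord is 5√10.

5√10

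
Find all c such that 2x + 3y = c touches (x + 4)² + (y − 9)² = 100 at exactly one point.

Tangency holds when the distance from the centre (−4, 9) to the line equals the radius 10:
|2·(−4) + 3·9 − c| / √13 = 10
|c − (19)| = 10√13.

c = 19 ± 10√13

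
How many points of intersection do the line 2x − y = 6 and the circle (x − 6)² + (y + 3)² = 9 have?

Centre (6, −3), r² = 9. Distance² from centre to line = (9)²/5 = 81/5.
Since d² > r², the line lies outside the circle.

0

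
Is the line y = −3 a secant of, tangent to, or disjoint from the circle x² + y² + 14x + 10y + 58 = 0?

Substituting the line into the circle gives x² + 14x + 37 = 0.
Δ = 196 − 148 = 48.
Two real roots: the line is a secant.

secant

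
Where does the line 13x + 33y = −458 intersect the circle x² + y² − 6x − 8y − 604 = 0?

Substitute y = (−458 − 13x)/33:
1258x² + 8806x − 327080 = 0  ⟹  x² + 7x − 260 = 0
x = 13 or x = −20, giving (13, −19) and (−20, −6).

(−20, −6) and (13, −19)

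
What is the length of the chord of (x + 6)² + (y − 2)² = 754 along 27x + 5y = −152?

2√754

From the line, y = (−152 − 27x)/5. Substituting:
754x² + 9048x + 8294 = 0  ⟹  x² + 12x + 11 = 0
x = −1 or x = −11, giving (−1, −25) and (−11, 29).
Chord length = distance between (−1, −25) and (−11, 29) = √3016 = 2√754.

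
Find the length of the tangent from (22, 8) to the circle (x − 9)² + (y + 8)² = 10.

Centre (9, −8), r² = 10. |PO|² = (13)² + (16)² = 425.
Power of the point: PT² = |PO|² − r² = 415, so PT = √415.

√415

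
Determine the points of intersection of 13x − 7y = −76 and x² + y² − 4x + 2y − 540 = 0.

From the line, y = (76 + 13x)/7. Substituting:
218x² + 1962x − 19620 = 0  ⟹  x² + 9x − 90 = 0
x = 6 or x = −15, giving (6, 22) and (−15, −17).

(−15, −17) and (6, 22)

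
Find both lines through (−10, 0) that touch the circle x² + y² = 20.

Write the tangent as mx − y + (0 − m·(−10)) = 0 and set its distance from the centre to 2√5:
(10m − (0))² = 20(m² + 1)
4m² − 1 = 0, so m = 1/2 or m = −1/2.
Through (−10, 0) these give x − 2y = −10 and x + 2y = −10.

x − 2y = −10 and x + 2y = −10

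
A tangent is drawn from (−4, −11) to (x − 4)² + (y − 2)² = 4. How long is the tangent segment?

√229

The centre is (4, 2) and r = 2. The square of the distance from P to the centre is 64 + 169 = 233.
By the tangent–radius right angle, tangent length = √(|PO|² − r²) = √229.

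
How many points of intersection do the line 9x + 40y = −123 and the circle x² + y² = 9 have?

1

Substituting the line into the circle gives 1681x² + 2214x + 729 = 0.
Δ = 4901796 − 4901796 = 0.
A repeated root: the line is tangent.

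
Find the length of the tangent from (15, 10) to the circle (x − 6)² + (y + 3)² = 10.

4√15

With centre O = (6, −3), |OP|² = 250 and r² = 10.
The tangent meets the radius at right angles, so tangent² = |PO|² − r² = 250 − 10 = 240.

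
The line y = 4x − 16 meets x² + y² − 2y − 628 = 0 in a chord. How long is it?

12√17

Substitute y = 4x − 16:
17x² − 136x − 340 = 0  ⟹  x² − 8x − 20 = 0
x = 10 or x = −2, giving (10, 24) and (−2, −24).
Chord length = distance between (10, 24) and (−2, −24) = √2448 = 12√17.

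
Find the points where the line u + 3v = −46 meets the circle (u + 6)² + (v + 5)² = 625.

(−31, −5) and (14, −20)

Express v = (−46 − u)/3 and substitute into the circle:
10u² + 170u − 4340 = 0  ⟹  u² + 17u − 434 = 0
u = 14 or u = −31, giving (14, −20) and (−31, −5).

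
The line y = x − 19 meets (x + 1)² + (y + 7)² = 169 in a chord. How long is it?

13√2

The distance from (−1, −7) to the line is 13/√2, and r² = 169.
Chord = 2√(r² − d²) = 2·√(169/2) = 13√2.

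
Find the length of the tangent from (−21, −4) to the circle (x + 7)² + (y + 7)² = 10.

√195

The centre is (−7, −7) and r = √10. The square of the distance from P to the centre is 196 + 9 = 205.
Power of the point: PT² = |PO|² − r² = 195, so PT = √195.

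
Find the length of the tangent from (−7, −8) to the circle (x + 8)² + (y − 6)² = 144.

The centre is (−8, 6) and r = 12. The square of the distance from P to the centre is 1 + 196 = 197.
The tangent meets the radius at right angles, so tangent² = |PO|² − r² = 197 − 144 = 53.

√53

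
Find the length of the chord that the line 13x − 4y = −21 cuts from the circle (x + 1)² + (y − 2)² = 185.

Centre (−1, 2), r² = 185. Perpendicular distance d from centre to line = |0| / √185 = 0/√185.
Half the chord is √(r² − d²) = √(185), so the full chord is 2√185.

2√185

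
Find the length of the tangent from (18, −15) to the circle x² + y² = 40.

With centre O = (0, 0), |OP|² = 549 and r² = 40.
The tangent meets the radius at right angles, so tangent² = |PO|² − r² = 549 − 40 = 509.

√509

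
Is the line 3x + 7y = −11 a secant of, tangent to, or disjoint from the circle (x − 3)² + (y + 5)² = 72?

secant

Substituting the line into the circle gives 58x² − 438x − 2511 = 0.
Δ = 191844 − (−582552) = 774396.
Two real roots: the line is a secant.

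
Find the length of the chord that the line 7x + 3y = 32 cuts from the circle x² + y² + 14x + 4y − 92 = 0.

From the line, y = (32 − 7x)/3. Substituting:
58x² − 406x + 580 = 0  ⟹  x² − 7x + 10 = 0
x = 5 or x = 2, giving (5, −1) and (2, 6).
|(5, −1) − (2, 6)| = √((3)² + (−7)²) = √58.

√58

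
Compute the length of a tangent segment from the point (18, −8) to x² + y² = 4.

Centre (0, 0), r² = 4. |PO|² = (18)² + (−8)² = 388.
Power of the point: PT² = |PO|² − r² = 384, so PT = 8√6.

8√6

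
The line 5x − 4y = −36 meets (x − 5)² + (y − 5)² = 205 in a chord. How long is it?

4√41

The distance from (5, 5) to the line is 41/√41, and r² = 205.
Chord = 2√(r² − d²) = 2·√(164) = 4√41.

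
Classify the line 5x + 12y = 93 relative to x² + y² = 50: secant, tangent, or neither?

neither

Substituting the line into the circle gives 169x² − 930x + 1449 = 0.
Δ = 864900 − 979524 = −114624.
No real roots: the line does not meet the circle.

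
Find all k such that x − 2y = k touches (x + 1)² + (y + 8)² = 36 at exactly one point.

k = 15 ± 6√5

For a tangent, require d(centre, line) = r = 6.
|1·(−1) − 2·(−8) − k| / √5 = 6
|k − (15)| = 6√5.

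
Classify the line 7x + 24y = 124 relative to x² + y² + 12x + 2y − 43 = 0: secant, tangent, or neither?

secant

Substituting the line into the circle gives 625x² + 4840x − 3440 = 0.
Δ = 23425600 − (−8600000) = 32025600.
Two real roots: the line is a secant.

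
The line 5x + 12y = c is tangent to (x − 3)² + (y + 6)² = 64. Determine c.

For a tangent, require d(centre, line) = r = 8.
|5·3 + 12·(−6) − c| / √169 = 8
|c − (−57)| = 8·13, so c = 47 or c = −161.

c = −161 or c = 47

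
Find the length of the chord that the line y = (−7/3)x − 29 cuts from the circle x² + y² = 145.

√58

The distance from (0, 0) to the line is 87/√58, and r² = 145.
Chord = 2√(r² − d²) = 2·√(29/2) = √58.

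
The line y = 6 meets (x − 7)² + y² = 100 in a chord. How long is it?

16

From the line, y = 6. Substituting:
x² − 14x − 15 = 0
x = 15 or x = −1, giving (15, 6) and (−1, 6).
Chord length = distance between (15, 6) and (−1, 6) = √256 = 16.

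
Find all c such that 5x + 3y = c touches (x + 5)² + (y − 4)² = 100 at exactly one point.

c = −13 ± 10√34

Tangency holds when the distance from the centre (−5, 4) to the line equals the radius 10:
|5·(−5) + 3·4 − c| / √34 = 10
|c − (−13)| = 10√34.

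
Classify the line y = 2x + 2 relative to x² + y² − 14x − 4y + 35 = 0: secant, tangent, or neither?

Substituting the line into the circle gives 5x² − 14x + 31 = 0.
Discriminant = (−14)² − 4·5·(31) = −424 < 0.
No real roots: the line does not meet the circle.

neither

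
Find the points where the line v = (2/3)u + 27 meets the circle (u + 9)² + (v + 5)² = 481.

Substitute v = (81 + 2u)/3:
13u² + 546u + 5616 = 0  ⟹  u² + 42u + 432 = 0
u = −18 or u = −24, giving (−18, 15) and (−24, 11).

(−24, 11) and (−18, 15)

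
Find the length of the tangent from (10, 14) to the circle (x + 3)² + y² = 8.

√357

The centre is (−3, 0) and r = 2√2. The square of the distance from P to the centre is 169 + 196 = 365.
The tangent meets the radius at right angles, so tangent² = |PO|² − r² = 365 − 8 = 357.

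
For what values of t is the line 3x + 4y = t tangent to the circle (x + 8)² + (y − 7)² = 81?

t = −41 or t = 49

For a tangent, require d(centre, line) = r = 9.
|3·(−8) + 4·7 − t| / √25 = 9
|t − (4)| = 9·5, so t = 49 or t = −41.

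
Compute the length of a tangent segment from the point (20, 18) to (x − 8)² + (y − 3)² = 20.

√349

Centre (8, 3), r² = 20. |PO|² = (12)² + (15)² = 369.
By the tangent–radius right angle, tangent length = √(|PO|² − r²) = √349.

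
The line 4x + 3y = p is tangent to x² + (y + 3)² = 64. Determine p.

p = −49 or p = 31

Tangency holds when the distance from the centre (0, −3) to the line equals the radius 8:
|4·0 + 3·(−3) − p| / √25 = 8
|p − (−9)| = 8·5, so p = 31 or p = −49.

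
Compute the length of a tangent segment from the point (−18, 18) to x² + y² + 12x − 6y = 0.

18

The centre is (−6, 3) and r = 3√5. The square of the distance from P to the centre is 144 + 225 = 369.
By the tangent–radius right angle, tangent length = √(|PO|² − r²) = √324 = 18.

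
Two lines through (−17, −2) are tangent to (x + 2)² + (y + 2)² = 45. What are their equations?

A line y − (−2) = m(x − (−17)) is tangent when its distance from (−2, −2) is 3√5:
[m·(15) − (0)]² = 45(m² + 1)
4m² − 1 = 0, so m = −1/2 or m = 1/2.
With m = −1/2: x + 2y = −21. With m = 1/2: x − 2y = −13.

x + 2y = −21 and x − 2y = −13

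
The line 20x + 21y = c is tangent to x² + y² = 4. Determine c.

c = −58 or c = 58

The line touches the circle iff its distance from (0, 0) is 2:
|20·0 + 21·0 − c| / √841 = 2
|c| = 2·29, so c = 58 or c = −58.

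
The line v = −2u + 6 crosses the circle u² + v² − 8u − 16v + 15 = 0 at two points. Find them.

From the line, v = −2u + 6. Substituting:
5u² − 45 = 0  ⟹  u² − 9 = 0
u = 3 or u = −3, giving (3, 0) and (−3, 12).

(−3, 12) and (3, 0)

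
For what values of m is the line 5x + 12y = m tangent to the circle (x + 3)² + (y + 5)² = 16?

m = −127 or m = −23

Tangency holds when the distance from the centre (−3, −5) to the line equals the radius 4:
|5·(−3) + 12·(−5) − m| / √169 = 4
|m − (−75)| = 4·13, so m = −23 or m = −127.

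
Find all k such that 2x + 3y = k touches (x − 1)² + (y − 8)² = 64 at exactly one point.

k = 26 ± 8√13

Tangency holds when the distance from the centre (1, 8) to the line equals the radius 8:
|2·1 + 3·8 − k| / √13 = 8
|k − (26)| = 8√13.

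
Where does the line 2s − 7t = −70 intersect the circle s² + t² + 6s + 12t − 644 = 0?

Express t = (70 + 2s)/7 and substitute into the circle:
53s² + 742s − 20776 = 0  ⟹  s² + 14s − 392 = 0
s = 14 or s = −28, giving (14, 14) and (−28, 2).

(−28, 2) and (14, 14)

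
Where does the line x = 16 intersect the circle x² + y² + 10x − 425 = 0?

The line gives x = 16. Substituting into the circle:
y² − 9 = 0
y = 3 or y = −3, giving (16, 3) and (16, −3).

(16, −3) and (16, 3)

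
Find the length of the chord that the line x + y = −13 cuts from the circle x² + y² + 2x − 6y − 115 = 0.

5√2

The distance from (−1, 3) to the line is 15/√2, and r² = 125.
Chord = 2√(r² − d²) = 2·√(25/2) = 5√2.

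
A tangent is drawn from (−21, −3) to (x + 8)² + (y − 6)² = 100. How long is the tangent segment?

The centre is (−8, 6) and r = 10. The square of the distance from P to the centre is 169 + 81 = 250.
The tangent meets the radius at right angles, so tangent² = |PO|² − r² = 250 − 100 = 150.

5√6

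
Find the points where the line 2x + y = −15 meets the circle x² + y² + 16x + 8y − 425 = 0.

Substitute y = −2x − 15:
5x² + 60x − 320 = 0  ⟹  x² + 12x − 64 = 0
x = 4 or x = −16, giving (4, −23) and (−16, 17).

(−16, 17) and (4, −23)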